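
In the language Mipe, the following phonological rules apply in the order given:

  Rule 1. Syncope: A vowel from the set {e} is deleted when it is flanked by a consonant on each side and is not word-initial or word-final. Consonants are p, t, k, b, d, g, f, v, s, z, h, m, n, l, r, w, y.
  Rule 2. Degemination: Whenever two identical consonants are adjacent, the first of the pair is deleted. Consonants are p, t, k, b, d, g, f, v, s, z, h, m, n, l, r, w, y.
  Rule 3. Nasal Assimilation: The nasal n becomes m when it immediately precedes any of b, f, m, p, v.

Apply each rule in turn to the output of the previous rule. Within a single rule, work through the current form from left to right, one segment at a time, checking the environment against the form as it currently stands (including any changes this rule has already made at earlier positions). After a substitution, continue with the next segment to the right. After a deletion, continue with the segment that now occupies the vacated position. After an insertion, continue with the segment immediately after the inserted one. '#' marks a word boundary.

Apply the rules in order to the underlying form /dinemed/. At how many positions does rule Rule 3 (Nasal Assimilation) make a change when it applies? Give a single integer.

Rule 1 Syncope: [dinemed] → [dinmd]
Rule 2 Degemination: no change — [dinmd]
Rule 3 Nasal Assimilation: [dinmd] → [dimmd]
Rule Rule 3 changed 1 position(s).

1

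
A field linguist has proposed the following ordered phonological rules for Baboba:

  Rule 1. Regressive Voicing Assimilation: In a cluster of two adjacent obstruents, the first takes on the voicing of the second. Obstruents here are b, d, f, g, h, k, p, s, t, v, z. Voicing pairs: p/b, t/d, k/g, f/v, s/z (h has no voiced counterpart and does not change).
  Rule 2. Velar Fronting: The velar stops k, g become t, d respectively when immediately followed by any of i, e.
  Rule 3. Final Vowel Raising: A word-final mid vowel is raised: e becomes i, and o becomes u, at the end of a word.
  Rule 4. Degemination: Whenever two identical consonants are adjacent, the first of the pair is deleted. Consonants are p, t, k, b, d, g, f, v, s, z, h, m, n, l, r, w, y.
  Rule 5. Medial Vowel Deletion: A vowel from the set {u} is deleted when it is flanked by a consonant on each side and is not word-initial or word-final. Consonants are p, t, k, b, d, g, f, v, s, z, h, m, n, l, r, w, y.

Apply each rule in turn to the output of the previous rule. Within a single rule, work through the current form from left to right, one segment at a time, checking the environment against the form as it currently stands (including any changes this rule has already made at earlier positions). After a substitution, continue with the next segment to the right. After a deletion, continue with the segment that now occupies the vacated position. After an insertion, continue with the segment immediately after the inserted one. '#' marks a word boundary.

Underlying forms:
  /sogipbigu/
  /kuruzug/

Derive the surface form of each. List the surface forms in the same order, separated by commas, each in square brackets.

[sodibigu], [krzg]

/sogipbigu/:
  Rule 1 Regressive Voicing Assimilation: [sogipbigu] → [sogibbigu]
  Rule 2 Velar Fronting: [sogibbigu] → [sodibbigu]
  Rule 3 Final Vowel Raising: no change — [sodibbigu]
  Rule 4 Degemination: [sodibbigu] → [sodibigu]
  Rule 5 Medial Vowel Deletion: no change — [sodibigu]
/kuruzug/:
  Rule 1 Regressive Voicing Assimilation: no change — [kuruzug]
  Rule 2 Velar Fronting: no change — [kuruzug]
  Rule 3 Final Vowel Raising: no change — [kuruzug]
  Rule 4 Degemination: no change — [kuruzug]
  Rule 5 Medial Vowel Deletion: [kuruzug] → [krzg]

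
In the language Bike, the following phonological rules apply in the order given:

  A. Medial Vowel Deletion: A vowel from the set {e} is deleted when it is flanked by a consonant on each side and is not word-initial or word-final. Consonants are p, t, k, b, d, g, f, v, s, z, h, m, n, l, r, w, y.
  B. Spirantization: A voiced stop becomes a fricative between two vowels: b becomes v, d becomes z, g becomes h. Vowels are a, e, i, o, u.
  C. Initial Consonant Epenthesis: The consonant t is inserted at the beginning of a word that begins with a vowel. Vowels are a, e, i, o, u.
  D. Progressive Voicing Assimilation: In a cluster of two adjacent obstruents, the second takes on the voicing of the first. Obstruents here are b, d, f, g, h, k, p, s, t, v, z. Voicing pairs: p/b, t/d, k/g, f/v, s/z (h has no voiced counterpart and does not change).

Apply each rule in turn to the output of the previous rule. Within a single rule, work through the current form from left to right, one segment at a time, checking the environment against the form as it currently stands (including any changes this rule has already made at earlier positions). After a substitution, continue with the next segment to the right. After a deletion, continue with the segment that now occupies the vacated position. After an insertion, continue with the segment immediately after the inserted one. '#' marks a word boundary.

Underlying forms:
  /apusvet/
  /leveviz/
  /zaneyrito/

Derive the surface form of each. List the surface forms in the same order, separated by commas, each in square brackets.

/apusvet/:
  A Medial Vowel Deletion: [apusvet] → [apusvt]
  B Spirantization: no change — [apusvt]
  C Initial Consonant Epenthesis: [apusvt] → [tapusvt]
  D Progressive Voicing Assimilation: [tapusvt] → [tapusft]
/leveviz/:
  A Medial Vowel Deletion: [leveviz] → [lvviz]
  B Spirantization: no change — [lvviz]
  C Initial Consonant Epenthesis: no change — [lvviz]
  D Progressive Voicing Assimilation: no change — [lvviz]
/zaneyrito/:
  A Medial Vowel Deletion: [zaneyrito] → [zanyrito]
  B Spirantization: no change — [zanyrito]
  C Initial Consonant Epenthesis: no change — [zanyrito]
  D Progressive Voicing Assimilation: no change — [zanyrito]

[tapusft], [lvviz], [zanyrito]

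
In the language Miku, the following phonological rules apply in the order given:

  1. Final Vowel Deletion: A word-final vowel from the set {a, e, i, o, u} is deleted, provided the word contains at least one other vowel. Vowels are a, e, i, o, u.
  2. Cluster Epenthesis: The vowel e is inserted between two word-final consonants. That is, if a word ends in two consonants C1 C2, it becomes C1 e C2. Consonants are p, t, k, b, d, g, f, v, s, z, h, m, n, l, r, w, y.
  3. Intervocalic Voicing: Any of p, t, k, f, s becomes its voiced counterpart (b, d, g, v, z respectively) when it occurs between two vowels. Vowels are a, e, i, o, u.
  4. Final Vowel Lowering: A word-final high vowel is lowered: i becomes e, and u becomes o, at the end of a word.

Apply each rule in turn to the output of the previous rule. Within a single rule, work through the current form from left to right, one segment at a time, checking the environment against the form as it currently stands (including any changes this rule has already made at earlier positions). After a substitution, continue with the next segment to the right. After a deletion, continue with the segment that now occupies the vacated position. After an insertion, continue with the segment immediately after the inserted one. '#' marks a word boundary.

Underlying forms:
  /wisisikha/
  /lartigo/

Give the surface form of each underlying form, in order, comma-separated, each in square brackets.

[wizizigeh], [lartig]

/wisisikha/:
  1 Final Vowel Deletion: [wisisikha] → [wisisikh]
  2 Cluster Epenthesis: [wisisikh] → [wisisikeh]
  3 Intervocalic Voicing: [wisisikeh] → [wizizigeh]
  4 Final Vowel Lowering: no change — [wizizigeh]
/lartigo/:
  1 Final Vowel Deletion: [lartigo] → [lartig]
  2 Cluster Epenthesis: no change — [lartig]
  3 Intervocalic Voicing: no change — [lartig]
  4 Final Vowel Lowering: no change — [lartig]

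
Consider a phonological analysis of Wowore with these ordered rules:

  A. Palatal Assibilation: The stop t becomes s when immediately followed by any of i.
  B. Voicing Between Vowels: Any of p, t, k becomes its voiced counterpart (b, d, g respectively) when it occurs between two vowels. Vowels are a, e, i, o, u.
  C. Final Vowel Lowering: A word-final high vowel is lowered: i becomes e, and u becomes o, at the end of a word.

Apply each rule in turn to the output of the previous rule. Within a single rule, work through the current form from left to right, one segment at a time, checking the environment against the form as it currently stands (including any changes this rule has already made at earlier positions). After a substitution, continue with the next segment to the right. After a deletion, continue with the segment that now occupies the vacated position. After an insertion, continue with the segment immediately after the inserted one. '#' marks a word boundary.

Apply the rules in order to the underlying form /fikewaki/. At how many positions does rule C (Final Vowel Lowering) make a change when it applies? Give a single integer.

1

A Palatal Assibilation: no change — [fikewaki]
B Voicing Between Vowels: [fikewaki] → [figewagi]
C Final Vowel Lowering: [figewagi] → [figewage]
Rule C changed 1 position(s).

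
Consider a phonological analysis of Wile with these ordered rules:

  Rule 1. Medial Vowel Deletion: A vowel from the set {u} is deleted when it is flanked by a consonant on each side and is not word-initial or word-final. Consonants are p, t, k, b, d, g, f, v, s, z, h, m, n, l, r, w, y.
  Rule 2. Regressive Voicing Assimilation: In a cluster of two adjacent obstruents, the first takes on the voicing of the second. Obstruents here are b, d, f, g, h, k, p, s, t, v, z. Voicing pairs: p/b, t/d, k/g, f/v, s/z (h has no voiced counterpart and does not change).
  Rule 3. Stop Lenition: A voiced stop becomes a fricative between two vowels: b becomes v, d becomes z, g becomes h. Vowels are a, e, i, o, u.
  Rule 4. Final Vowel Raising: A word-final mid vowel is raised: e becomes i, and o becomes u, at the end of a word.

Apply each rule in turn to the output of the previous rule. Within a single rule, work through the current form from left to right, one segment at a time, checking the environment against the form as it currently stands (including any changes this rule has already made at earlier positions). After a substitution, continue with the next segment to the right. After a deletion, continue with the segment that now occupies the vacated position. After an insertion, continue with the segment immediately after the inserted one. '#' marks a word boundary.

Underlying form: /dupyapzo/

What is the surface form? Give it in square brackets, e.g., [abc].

Rule 1 Medial Vowel Deletion: [dupyapzo] → [dpyapzo]
Rule 2 Regressive Voicing Assimilation: [dpyapzo] → [tpyabzo]
Rule 3 Stop Lenition: no change — [tpyabzo]
Rule 4 Final Vowel Raising: [tpyabzo] → [tpyabzu]

[tpyabzu]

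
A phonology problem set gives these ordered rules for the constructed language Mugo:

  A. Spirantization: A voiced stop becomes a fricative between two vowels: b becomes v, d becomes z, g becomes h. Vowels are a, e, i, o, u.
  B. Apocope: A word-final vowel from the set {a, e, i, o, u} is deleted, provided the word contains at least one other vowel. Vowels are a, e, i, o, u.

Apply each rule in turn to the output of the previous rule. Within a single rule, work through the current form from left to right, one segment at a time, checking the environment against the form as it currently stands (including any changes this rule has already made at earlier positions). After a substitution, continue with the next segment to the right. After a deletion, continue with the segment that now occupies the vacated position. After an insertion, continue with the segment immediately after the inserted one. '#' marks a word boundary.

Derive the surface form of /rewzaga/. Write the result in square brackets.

[rewzah]

A Spirantization: [rewzaga] → [rewzaha]
B Apocope: [rewzaha] → [rewzah]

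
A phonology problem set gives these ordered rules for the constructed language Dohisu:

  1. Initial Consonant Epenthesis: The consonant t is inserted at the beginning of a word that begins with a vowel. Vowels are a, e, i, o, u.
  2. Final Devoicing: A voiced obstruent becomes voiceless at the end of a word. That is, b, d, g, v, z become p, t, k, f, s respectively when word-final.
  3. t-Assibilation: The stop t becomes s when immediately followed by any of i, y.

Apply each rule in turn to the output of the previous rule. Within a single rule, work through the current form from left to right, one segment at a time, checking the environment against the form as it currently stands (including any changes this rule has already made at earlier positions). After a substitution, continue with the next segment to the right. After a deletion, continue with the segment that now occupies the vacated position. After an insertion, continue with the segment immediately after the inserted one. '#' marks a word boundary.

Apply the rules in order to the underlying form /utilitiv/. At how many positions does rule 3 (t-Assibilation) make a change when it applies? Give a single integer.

1 Initial Consonant Epenthesis: [utilitiv] → [tutilitiv]
2 Final Devoicing: [tutilitiv] → [tutilitif]
3 t-Assibilation: [tutilitif] → [tusilisif]
Rule 3 changed 2 position(s).

2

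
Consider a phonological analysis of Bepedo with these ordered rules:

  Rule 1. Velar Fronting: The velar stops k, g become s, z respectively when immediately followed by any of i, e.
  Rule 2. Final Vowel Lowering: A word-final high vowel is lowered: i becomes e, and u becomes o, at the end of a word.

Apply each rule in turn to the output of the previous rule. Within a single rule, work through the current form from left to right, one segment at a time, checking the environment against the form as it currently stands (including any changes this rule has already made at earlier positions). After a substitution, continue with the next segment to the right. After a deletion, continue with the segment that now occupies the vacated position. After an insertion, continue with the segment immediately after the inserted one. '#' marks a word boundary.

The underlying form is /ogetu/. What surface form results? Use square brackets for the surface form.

Rule 1 Velar Fronting: [ogetu] → [ozetu]
Rule 2 Final Vowel Lowering: [ozetu] → [ozeto]

[ozeto]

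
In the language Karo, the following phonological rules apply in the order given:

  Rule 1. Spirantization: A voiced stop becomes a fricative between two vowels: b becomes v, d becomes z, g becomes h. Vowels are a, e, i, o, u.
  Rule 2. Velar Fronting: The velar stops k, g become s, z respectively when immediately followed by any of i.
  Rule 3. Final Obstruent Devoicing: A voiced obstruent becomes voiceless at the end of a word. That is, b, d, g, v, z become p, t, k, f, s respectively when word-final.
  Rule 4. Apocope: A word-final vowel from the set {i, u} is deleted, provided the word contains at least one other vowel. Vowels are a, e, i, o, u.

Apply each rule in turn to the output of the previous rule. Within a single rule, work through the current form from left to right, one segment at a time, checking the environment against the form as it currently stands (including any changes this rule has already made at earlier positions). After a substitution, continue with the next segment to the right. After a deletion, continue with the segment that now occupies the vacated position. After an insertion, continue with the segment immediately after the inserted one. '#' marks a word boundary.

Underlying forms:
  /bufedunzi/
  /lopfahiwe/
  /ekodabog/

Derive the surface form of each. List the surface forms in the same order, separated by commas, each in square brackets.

[bufezunz], [lopfahiwe], [ekozavok]

/bufedunzi/:
  Rule 1 Spirantization: [bufedunzi] → [bufezunzi]
  Rule 2 Velar Fronting: no change — [bufezunzi]
  Rule 3 Final Obstruent Devoicing: no change — [bufezunzi]
  Rule 4 Apocope: [bufezunzi] → [bufezunz]
/lopfahiwe/:
  Rule 1 Spirantization: no change — [lopfahiwe]
  Rule 2 Velar Fronting: no change — [lopfahiwe]
  Rule 3 Final Obstruent Devoicing: no change — [lopfahiwe]
  Rule 4 Apocope: no change — [lopfahiwe]
/ekodabog/:
  Rule 1 Spirantization: [ekodabog] → [ekozavog]
  Rule 2 Velar Fronting: no change — [ekozavog]
  Rule 3 Final Obstruent Devoicing: [ekozavog] → [ekozavok]
  Rule 4 Apocope: no change — [ekozavok]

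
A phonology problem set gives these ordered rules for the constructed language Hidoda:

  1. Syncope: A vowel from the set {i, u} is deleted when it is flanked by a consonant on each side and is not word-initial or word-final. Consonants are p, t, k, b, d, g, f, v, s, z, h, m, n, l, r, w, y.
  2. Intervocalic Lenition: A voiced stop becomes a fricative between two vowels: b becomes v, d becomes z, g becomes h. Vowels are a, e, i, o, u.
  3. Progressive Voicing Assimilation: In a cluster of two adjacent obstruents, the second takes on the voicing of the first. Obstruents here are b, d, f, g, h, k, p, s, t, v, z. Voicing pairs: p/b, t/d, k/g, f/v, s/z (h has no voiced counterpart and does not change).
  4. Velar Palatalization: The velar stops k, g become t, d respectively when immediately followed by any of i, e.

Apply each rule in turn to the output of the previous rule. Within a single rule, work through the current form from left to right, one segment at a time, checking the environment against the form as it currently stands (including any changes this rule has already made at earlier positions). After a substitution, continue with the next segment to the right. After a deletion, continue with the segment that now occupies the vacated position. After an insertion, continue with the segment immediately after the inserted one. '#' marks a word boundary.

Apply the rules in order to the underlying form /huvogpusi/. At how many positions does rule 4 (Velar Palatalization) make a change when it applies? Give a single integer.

0

1 Syncope: [huvogpusi] → [hvogpsi]
2 Intervocalic Lenition: no change — [hvogpsi]
3 Progressive Voicing Assimilation: [hvogpsi] → [hfogbzi]
4 Velar Palatalization: no change — [hfogbzi]
Rule 4 changed 0 position(s).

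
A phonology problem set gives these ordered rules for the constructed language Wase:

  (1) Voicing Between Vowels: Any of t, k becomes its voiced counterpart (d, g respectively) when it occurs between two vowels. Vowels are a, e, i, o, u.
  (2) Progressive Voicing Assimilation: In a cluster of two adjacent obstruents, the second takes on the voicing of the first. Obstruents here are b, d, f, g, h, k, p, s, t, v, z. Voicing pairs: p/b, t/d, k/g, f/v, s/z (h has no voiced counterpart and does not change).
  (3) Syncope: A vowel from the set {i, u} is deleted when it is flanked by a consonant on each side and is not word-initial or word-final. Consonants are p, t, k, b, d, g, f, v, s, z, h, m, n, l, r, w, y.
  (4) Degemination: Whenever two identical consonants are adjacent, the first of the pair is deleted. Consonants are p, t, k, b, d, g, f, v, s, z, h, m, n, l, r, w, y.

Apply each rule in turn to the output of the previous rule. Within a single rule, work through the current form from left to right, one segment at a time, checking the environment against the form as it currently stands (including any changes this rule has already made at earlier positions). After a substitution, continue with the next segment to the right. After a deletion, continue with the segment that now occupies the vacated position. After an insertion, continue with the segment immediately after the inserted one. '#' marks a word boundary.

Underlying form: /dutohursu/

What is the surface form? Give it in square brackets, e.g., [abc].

(1) Voicing Between Vowels: [dutohursu] → [dudohursu]
(2) Progressive Voicing Assimilation: no change — [dudohursu]
(3) Syncope: [dudohursu] → [ddohrsu]
(4) Degemination: [ddohrsu] → [dohrsu]

[dohrsu]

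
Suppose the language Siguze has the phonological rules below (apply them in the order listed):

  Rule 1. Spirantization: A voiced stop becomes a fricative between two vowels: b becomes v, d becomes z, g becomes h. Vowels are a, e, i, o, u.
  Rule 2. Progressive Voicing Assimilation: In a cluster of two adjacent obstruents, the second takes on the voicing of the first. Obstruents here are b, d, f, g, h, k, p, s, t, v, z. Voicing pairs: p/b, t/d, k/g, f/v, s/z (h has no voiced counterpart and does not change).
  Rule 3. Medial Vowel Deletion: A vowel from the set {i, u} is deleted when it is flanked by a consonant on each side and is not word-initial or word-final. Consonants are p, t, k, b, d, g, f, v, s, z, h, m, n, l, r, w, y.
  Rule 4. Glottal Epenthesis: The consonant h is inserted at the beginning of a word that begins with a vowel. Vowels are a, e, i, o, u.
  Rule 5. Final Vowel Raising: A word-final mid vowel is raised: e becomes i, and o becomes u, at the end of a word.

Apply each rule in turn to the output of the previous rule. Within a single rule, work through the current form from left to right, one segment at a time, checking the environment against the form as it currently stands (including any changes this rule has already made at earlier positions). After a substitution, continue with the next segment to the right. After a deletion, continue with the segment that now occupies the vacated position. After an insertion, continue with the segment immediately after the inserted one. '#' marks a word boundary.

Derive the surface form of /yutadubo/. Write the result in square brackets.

Rule 1 Spirantization: [yutadubo] → [yutazuvo]
Rule 2 Progressive Voicing Assimilation: no change — [yutazuvo]
Rule 3 Medial Vowel Deletion: [yutazuvo] → [ytazvo]
Rule 4 Glottal Epenthesis: no change — [ytazvo]
Rule 5 Final Vowel Raising: [ytazvo] → [ytazvu]

[ytazvu]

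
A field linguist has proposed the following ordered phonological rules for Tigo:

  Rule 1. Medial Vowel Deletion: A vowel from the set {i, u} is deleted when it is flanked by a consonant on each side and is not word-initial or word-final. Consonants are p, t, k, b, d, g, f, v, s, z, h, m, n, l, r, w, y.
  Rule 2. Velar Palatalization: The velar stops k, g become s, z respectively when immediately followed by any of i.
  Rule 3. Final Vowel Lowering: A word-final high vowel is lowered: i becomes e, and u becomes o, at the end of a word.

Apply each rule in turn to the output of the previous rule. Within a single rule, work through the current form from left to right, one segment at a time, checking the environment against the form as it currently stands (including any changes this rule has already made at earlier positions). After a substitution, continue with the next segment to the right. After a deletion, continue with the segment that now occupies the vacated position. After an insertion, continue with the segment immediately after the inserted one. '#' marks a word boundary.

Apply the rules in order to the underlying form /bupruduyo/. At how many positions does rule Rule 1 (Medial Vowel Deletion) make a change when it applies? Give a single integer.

3

Rule 1 Medial Vowel Deletion: [bupruduyo] → [bprdyo]
Rule 2 Velar Palatalization: no change — [bprdyo]
Rule 3 Final Vowel Lowering: no change — [bprdyo]
Rule Rule 1 changed 3 position(s).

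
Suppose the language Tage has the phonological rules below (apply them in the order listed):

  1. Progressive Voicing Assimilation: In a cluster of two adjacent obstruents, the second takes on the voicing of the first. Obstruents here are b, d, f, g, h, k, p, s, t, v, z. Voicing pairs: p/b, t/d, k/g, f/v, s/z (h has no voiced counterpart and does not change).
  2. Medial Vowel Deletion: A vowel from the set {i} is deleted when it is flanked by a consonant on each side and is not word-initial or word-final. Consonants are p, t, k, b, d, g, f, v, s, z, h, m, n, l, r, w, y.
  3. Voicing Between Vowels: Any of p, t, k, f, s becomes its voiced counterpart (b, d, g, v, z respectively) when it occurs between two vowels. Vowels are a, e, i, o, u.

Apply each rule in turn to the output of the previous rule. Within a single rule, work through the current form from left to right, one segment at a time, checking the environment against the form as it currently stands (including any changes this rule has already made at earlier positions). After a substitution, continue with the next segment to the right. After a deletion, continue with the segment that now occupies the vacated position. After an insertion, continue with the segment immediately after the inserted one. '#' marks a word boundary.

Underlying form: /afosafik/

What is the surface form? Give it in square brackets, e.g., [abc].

1 Progressive Voicing Assimilation: no change — [afosafik]
2 Medial Vowel Deletion: [afosafik] → [afosafk]
3 Voicing Between Vowels: [afosafk] → [avozafk]

[avozafk]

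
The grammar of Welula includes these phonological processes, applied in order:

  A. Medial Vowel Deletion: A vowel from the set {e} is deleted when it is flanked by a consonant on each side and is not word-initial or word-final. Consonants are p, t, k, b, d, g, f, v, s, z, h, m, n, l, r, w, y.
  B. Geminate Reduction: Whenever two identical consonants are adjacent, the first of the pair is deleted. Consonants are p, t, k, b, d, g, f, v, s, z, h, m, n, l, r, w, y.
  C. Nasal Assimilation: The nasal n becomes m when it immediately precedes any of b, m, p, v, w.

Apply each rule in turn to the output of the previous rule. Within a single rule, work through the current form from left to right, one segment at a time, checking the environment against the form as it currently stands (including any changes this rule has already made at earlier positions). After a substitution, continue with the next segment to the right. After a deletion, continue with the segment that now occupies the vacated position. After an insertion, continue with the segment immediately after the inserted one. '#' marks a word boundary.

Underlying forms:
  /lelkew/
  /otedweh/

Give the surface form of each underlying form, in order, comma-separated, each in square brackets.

/lelkew/:
  A Medial Vowel Deletion: [lelkew] → [llkw]
  B Geminate Reduction: [llkw] → [lkw]
  C Nasal Assimilation: no change — [lkw]
/otedweh/:
  A Medial Vowel Deletion: [otedweh] → [otdwh]
  B Geminate Reduction: no change — [otdwh]
  C Nasal Assimilation: no change — [otdwh]

[lkw], [otdwh]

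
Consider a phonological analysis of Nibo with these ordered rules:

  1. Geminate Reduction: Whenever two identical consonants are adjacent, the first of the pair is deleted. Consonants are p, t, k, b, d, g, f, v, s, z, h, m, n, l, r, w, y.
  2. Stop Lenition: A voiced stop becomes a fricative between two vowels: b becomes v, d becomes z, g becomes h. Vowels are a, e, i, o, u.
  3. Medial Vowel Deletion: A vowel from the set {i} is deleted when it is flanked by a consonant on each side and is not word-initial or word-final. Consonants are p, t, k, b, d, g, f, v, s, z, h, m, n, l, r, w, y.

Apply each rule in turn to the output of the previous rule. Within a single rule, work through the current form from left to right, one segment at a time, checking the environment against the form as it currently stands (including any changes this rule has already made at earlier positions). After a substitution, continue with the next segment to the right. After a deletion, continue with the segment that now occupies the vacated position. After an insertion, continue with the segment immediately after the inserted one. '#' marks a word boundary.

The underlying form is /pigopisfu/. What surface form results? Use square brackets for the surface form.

[phopsfu]

1 Geminate Reduction: no change — [pigopisfu]
2 Stop Lenition: [pigopisfu] → [pihopisfu]
3 Medial Vowel Deletion: [pihopisfu] → [phopsfu]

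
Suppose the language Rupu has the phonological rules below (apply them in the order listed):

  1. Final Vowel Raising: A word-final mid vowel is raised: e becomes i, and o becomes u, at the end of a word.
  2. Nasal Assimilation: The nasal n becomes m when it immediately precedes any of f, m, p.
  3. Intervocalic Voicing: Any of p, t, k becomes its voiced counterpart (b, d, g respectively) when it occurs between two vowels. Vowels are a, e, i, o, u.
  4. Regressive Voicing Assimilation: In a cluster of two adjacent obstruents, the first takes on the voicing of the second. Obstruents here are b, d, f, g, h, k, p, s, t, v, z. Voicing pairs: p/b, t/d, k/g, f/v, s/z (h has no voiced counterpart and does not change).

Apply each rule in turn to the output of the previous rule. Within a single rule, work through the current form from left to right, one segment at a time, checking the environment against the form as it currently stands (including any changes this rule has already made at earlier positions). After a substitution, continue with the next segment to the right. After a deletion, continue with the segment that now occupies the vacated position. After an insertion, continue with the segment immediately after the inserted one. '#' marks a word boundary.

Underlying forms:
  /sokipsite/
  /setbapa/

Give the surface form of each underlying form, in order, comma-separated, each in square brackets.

[sogipsidi], [sedbaba]

/sokipsite/:
  1 Final Vowel Raising: [sokipsite] → [sokipsiti]
  2 Nasal Assimilation: no change — [sokipsiti]
  3 Intervocalic Voicing: [sokipsiti] → [sogipsidi]
  4 Regressive Voicing Assimilation: no change — [sogipsidi]
/setbapa/:
  1 Final Vowel Raising: no change — [setbapa]
  2 Nasal Assimilation: no change — [setbapa]
  3 Intervocalic Voicing: [setbapa] → [setbaba]
  4 Regressive Voicing Assimilation: [setbaba] → [sedbaba]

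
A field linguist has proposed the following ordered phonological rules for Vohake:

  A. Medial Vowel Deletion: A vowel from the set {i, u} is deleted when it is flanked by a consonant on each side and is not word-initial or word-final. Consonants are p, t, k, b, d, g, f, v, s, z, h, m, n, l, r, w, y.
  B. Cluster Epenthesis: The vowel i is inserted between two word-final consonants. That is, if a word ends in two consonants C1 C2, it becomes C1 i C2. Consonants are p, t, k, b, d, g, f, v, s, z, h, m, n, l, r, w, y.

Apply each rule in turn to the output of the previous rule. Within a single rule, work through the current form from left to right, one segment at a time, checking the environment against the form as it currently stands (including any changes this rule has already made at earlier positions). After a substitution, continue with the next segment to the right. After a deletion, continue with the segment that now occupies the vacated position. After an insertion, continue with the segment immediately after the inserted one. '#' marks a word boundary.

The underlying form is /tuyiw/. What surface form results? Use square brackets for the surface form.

[tyiw]

A Medial Vowel Deletion: [tuyiw] → [tyw]
B Cluster Epenthesis: [tyw] → [tyiw]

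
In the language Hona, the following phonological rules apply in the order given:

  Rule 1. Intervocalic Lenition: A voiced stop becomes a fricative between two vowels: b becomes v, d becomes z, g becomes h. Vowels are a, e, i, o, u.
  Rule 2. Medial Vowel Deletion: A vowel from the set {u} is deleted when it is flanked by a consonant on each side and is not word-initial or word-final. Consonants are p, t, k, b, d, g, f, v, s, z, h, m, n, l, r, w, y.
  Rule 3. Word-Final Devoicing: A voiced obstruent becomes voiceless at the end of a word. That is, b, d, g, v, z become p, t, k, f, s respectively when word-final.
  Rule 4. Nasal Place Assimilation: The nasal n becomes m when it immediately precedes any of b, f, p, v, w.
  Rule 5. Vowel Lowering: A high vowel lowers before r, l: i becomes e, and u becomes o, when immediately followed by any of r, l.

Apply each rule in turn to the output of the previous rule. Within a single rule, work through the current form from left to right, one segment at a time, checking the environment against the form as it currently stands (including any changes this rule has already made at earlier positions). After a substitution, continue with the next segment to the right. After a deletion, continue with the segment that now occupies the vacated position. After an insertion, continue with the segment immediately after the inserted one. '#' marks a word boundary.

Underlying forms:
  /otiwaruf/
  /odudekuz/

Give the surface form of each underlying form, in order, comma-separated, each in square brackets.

[otiwarf], [ozzeks]

/otiwaruf/:
  Rule 1 Intervocalic Lenition: no change — [otiwaruf]
  Rule 2 Medial Vowel Deletion: [otiwaruf] → [otiwarf]
  Rule 3 Word-Final Devoicing: no change — [otiwarf]
  Rule 4 Nasal Place Assimilation: no change — [otiwarf]
  Rule 5 Vowel Lowering: no change — [otiwarf]
/odudekuz/:
  Rule 1 Intervocalic Lenition: [odudekuz] → [ozuzekuz]
  Rule 2 Medial Vowel Deletion: [ozuzekuz] → [ozzekz]
  Rule 3 Word-Final Devoicing: [ozzekz] → [ozzeks]
  Rule 4 Nasal Place Assimilation: no change — [ozzeks]
  Rule 5 Vowel Lowering: no change — [ozzeks]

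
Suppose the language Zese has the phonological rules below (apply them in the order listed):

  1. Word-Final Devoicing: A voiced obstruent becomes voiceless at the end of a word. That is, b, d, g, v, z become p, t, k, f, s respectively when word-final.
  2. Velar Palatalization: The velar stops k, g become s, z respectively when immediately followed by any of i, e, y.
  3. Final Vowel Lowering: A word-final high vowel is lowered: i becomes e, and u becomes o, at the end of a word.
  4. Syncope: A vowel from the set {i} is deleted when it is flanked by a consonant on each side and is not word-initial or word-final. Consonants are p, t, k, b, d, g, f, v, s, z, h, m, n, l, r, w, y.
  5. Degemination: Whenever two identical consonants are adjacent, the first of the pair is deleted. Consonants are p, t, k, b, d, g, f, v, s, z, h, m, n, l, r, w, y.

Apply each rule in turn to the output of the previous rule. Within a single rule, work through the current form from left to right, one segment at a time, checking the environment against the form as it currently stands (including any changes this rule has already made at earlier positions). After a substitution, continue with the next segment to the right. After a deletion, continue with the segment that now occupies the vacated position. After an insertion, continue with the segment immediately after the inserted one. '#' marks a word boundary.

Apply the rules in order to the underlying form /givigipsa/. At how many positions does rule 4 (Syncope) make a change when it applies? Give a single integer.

1 Word-Final Devoicing: no change — [givigipsa]
2 Velar Palatalization: [givigipsa] → [zivizipsa]
3 Final Vowel Lowering: no change — [zivizipsa]
4 Syncope: [zivizipsa] → [zvzpsa]
5 Degemination: no change — [zvzpsa]
Rule 4 changed 3 position(s).

3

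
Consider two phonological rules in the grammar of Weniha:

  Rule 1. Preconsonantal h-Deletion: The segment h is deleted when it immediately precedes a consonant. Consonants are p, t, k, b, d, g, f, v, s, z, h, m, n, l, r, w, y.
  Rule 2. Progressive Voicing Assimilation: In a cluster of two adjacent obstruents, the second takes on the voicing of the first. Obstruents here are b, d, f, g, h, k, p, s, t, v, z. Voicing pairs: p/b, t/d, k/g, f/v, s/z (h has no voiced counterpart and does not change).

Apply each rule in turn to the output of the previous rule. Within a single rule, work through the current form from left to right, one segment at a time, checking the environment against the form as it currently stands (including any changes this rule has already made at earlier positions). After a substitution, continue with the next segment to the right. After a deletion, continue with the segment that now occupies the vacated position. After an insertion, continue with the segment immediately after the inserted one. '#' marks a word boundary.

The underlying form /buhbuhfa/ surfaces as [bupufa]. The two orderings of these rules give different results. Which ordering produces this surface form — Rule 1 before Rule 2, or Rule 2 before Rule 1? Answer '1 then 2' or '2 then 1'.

2 then 1

Order 1 then 2:
  1 Preconsonantal h-Deletion: [buhbuhfa] → [bubufa]
  2 Progressive Voicing Assimilation: no change — [bubufa]
  result: [bubufa]
Order 2 then 1:
  2 Progressive Voicing Assimilation: [buhbuhfa] → [buhpuhfa]
  1 Preconsonantal h-Deletion: [buhpuhfa] → [bupufa]
  result: [bupufa]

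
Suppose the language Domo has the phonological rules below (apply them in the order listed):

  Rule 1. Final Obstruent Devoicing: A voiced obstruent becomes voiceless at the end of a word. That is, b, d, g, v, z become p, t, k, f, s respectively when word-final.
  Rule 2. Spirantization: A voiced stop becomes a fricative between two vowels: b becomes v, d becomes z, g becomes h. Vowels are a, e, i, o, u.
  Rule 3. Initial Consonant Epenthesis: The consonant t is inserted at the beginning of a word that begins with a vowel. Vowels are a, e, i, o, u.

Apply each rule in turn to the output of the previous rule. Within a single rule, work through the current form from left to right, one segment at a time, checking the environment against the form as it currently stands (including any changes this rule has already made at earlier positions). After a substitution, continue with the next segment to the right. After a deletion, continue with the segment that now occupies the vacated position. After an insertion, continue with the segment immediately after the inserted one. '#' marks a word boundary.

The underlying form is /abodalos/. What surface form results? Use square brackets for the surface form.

Rule 1 Final Obstruent Devoicing: no change — [abodalos]
Rule 2 Spirantization: [abodalos] → [avozalos]
Rule 3 Initial Consonant Epenthesis: [avozalos] → [tavozalos]

[tavozalos]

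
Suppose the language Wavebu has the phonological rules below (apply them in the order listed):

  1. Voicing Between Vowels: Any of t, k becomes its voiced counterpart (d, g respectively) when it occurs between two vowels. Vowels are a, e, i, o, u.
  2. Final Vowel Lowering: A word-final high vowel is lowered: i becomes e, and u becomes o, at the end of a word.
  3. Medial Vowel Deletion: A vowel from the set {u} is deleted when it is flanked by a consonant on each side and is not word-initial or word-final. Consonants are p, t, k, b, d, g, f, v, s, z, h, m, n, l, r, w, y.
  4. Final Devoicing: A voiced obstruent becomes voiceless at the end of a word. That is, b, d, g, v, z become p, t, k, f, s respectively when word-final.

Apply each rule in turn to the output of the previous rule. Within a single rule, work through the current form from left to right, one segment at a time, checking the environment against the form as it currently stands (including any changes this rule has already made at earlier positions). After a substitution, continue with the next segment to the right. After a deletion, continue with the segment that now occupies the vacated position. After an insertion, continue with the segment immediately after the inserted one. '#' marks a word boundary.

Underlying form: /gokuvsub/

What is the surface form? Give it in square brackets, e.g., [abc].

[gogvsp]

1 Voicing Between Vowels: [gokuvsub] → [goguvsub]
2 Final Vowel Lowering: no change — [goguvsub]
3 Medial Vowel Deletion: [goguvsub] → [gogvsb]
4 Final Devoicing: [gogvsb] → [gogvsp]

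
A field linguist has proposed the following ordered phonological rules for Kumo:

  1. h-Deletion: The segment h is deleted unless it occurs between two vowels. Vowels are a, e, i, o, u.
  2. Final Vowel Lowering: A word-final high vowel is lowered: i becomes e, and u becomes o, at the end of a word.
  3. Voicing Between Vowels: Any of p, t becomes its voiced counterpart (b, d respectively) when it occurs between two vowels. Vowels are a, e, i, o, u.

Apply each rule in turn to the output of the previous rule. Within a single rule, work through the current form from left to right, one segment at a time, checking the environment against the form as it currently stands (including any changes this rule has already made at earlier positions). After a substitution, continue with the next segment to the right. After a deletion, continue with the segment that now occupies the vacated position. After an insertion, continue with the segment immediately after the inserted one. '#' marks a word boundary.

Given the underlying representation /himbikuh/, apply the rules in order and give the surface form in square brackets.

[imbiko]

1 h-Deletion: [himbikuh] → [imbiku]
2 Final Vowel Lowering: [imbiku] → [imbiko]
3 Voicing Between Vowels: no change — [imbiko]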